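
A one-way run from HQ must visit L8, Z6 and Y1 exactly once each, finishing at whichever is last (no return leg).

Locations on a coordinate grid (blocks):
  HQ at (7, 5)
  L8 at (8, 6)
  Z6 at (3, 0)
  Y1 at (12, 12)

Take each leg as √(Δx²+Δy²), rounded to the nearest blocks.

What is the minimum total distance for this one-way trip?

21 blocks — the minimum one-way total.

There are 3! = 6 possible orderings.
HQ→L8→Z6→Y1: 1+8+15 = 24
HQ→L8→Y1→Z6: 1+7+15 = 23
HQ→Z6→L8→Y1: 6+8+7 = 21
HQ→Z6→Y1→L8: 6+15+7 = 28
HQ→Y1→L8→Z6: 9+7+8 = 24
HQ→Y1→Z6→L8: 9+15+8 = 32
The minimum is 21.
One shortest path: HQ → Z6 → L8 → Y1.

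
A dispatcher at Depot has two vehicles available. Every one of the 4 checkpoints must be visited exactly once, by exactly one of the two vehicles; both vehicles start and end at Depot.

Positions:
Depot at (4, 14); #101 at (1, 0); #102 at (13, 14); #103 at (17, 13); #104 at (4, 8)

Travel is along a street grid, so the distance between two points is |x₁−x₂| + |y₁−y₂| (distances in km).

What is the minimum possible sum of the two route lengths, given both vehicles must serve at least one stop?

Minimum combined distance: 62 km.

Try each way of splitting the stops between the two vehicles (each non-empty) and, for each split, find the best tour for each vehicle:
  {#101} + {#102, #103, #104}: 34 + 38 = 72
  {#102} + {#101, #103, #104}: 18 + 60 = 78
  {#101, #102} + {#103, #104}: 52 + 38 = 90
  {#103} + {#101, #102, #104}: 28 + 52 = 80
  {#101, #103} + {#102, #104}: 60 + 30 = 90
  {#102, #103} + {#101, #104}: 28 + 34 = 62
  … (7 splits in total)
Best: vehicle 1 Depot → #102 → #103 → Depot = 28; vehicle 2 Depot → #101 → #104 → Depot = 34; combined 62.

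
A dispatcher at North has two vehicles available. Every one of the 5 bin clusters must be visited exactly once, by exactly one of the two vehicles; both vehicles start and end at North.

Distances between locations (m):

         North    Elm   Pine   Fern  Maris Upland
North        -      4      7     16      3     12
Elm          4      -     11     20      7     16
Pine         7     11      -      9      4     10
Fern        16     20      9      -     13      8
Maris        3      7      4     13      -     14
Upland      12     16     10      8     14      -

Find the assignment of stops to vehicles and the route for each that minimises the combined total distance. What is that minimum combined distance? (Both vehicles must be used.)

Check every non-empty split of the stops between the two vehicles; for each half take its own optimal tour:
  {Elm} + {Pine, Fern, Maris, Upland}: 8 + 36 = 44
  {Pine} + {Elm, Fern, Maris, Upland}: 14 + 44 = 58
  {Elm, Pine} + {Fern, Maris, Upland}: 22 + 36 = 58
  {Fern} + {Elm, Pine, Maris, Upland}: 32 + 37 = 69
  {Elm, Fern} + {Pine, Maris, Upland}: 40 + 29 = 69
  {Pine, Fern} + {Elm, Maris, Upland}: 32 + 37 = 69
  … (15 splits in total)
Best: vehicle 1 North → Elm → North = 8; vehicle 2 North → Maris → Pine → Fern → Upland → North = 36; combined 44.

44 m — the smallest possible combined total.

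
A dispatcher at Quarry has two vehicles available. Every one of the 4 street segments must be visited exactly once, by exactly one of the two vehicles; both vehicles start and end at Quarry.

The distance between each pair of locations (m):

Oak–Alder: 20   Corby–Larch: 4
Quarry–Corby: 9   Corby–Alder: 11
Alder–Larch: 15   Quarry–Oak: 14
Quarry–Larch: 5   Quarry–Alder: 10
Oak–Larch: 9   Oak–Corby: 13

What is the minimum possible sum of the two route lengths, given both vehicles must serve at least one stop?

Minimum combined distance: 56 m.

Try each way of splitting the stops between the two vehicles (each non-empty) and, for each split, find the best tour for each vehicle:
  {Oak} + {Corby, Alder, Larch}: 28 + 30 = 58
  {Corby} + {Oak, Alder, Larch}: 18 + 44 = 62
  {Oak, Corby} + {Alder, Larch}: 36 + 30 = 66
  {Alder} + {Oak, Corby, Larch}: 20 + 36 = 56
  {Oak, Alder} + {Corby, Larch}: 44 + 18 = 62
  {Corby, Alder} + {Oak, Larch}: 30 + 28 = 58
  … (7 splits in total)
Best: vehicle 1 Quarry → Alder → Quarry = 20; vehicle 2 Quarry → Oak → Corby → Larch → Quarry = 36; combined 56.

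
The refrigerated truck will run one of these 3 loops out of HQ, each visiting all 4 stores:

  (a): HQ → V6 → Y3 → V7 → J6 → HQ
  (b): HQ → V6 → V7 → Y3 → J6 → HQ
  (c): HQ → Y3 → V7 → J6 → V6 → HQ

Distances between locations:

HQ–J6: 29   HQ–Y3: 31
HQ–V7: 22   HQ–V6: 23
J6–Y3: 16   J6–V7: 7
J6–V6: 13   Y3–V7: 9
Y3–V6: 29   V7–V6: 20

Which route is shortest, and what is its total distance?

83 — (c) is the shortest.

(a): 23 + 29 + 9 + 7 + 29 = 97
(b): 23 + 20 + 9 + 16 + 29 = 97
(c): 31 + 9 + 7 + 13 + 23 = 83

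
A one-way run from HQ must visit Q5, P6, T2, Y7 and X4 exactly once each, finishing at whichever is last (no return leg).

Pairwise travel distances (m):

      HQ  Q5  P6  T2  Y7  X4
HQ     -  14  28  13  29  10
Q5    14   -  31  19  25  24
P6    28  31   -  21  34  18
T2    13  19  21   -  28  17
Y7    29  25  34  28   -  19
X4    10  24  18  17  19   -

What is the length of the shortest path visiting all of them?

Minimum one-way distance = 91 m.

There are 5! = 120 possible orderings.
HQ→Q5→P6→T2→Y7→X4: 14+31+21+28+19 = 113
HQ→Q5→P6→T2→X4→Y7: 14+31+21+17+19 = 102
HQ→Q5→P6→Y7→T2→X4: 14+31+34+28+17 = 124
HQ→Q5→P6→Y7→X4→T2: 14+31+34+19+17 = 115
HQ→Q5→P6→X4→T2→Y7: 14+31+18+17+28 = 108
HQ→Q5→P6→X4→Y7→T2: 14+31+18+19+28 = 110
HQ→Q5→T2→P6→Y7→X4: 14+19+21+34+19 = 107
HQ→Q5→T2→P6→X4→Y7: 14+19+21+18+19 = 91
HQ→Q5→T2→Y7→P6→X4: 14+19+28+34+18 = 113
HQ→Q5→T2→Y7→X4→P6: 14+19+28+19+18 = 98
HQ→Q5→T2→X4→P6→Y7: 14+19+17+18+34 = 102
HQ→Q5→T2→X4→Y7→P6: 14+19+17+19+34 = 103
HQ→Q5→Y7→P6→T2→X4: 14+25+34+21+17 = 111
HQ→Q5→Y7→P6→X4→T2: 14+25+34+18+17 = 108
… (106 more)
The minimum is 91.
One shortest path: HQ → Q5 → T2 → P6 → X4 → Y7.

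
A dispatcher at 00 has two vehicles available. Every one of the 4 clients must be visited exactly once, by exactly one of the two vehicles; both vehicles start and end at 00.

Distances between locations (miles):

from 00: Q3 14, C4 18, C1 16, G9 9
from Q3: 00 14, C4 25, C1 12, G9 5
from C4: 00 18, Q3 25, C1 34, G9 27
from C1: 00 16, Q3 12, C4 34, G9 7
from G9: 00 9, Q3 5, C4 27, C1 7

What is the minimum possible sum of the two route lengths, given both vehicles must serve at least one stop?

Check every non-empty split of the stops between the two vehicles; for each half take its own optimal tour:
  {Q3} + {C4, C1, G9}: 28 + 68 = 96
  {C4} + {Q3, C1, G9}: 36 + 42 = 78
  {Q3, C4} + {C1, G9}: 57 + 32 = 89
  {C1} + {Q3, C4, G9}: 32 + 57 = 89
  {Q3, C1} + {C4, G9}: 42 + 54 = 96
  {C4, C1} + {Q3, G9}: 68 + 28 = 96
  … (7 splits in total)
Best: vehicle 1 00 → C4 → 00 = 36; vehicle 2 00 → Q3 → C1 → G9 → 00 = 42; combined 78.

78 miles — the smallest possible combined total.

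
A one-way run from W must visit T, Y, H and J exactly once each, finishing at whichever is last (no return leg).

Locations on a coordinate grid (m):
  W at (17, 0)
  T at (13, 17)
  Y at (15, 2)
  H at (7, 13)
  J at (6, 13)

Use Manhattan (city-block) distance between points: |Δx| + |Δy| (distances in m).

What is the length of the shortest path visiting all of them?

There are 4! = 24 possible orderings.
W - T - Y - H - J: 21+17+19+1 = 58
W - T - Y - J - H: 21+17+20+1 = 59
W - T - H - Y - J: 21+10+19+20 = 70
W - T - H - J - Y: 21+10+1+20 = 52
W - T - J - Y - H: 21+11+20+19 = 71
W - T - J - H - Y: 21+11+1+19 = 52
W - Y - T - H - J: 4+17+10+1 = 32
W - Y - T - J - H: 4+17+11+1 = 33
W - Y - H - T - J: 4+19+10+11 = 44
W - Y - H - J - T: 4+19+1+11 = 35
W - Y - J - T - H: 4+20+11+10 = 45
W - Y - J - H - T: 4+20+1+10 = 35
W - H - T - Y - J: 23+10+17+20 = 70
W - H - T - J - Y: 23+10+11+20 = 64
… (10 more)
The minimum is 32.
One shortest path: W → Y → T → H → J.

32 m — the minimum one-way total.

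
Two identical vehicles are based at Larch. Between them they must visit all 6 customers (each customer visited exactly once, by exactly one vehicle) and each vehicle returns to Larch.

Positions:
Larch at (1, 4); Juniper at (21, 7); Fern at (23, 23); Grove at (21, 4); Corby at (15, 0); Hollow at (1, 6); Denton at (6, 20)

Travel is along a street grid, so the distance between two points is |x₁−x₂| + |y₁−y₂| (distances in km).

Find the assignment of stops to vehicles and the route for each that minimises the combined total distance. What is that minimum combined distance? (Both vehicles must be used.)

Try each way of splitting the stops between the two vehicles (each non-empty) and, for each split, find the best tour for each vehicle:
  {Juniper} + {Fern, Grove, Corby, Hollow, Denton}: 46 + 90 = 136
  {Fern} + {Juniper, Grove, Corby, Hollow, Denton}: 82 + 80 = 162
  {Juniper, Fern} + {Grove, Corby, Hollow, Denton}: 82 + 80 = 162
  {Grove} + {Juniper, Fern, Corby, Hollow, Denton}: 40 + 90 = 130
  {Juniper, Grove} + {Fern, Corby, Hollow, Denton}: 46 + 90 = 136
  {Fern, Grove} + {Juniper, Corby, Hollow, Denton}: 82 + 80 = 162
  … (31 splits in total)
  {Hollow} + {Juniper, Fern, Grove, Corby, Denton}: 4 + 90 = 94  ← best
Best: vehicle 1 Larch → Hollow → Larch = 4; vehicle 2 Larch → Corby → Grove → Juniper → Fern → Denton → Larch = 90; combined 94.

94 km — the smallest possible combined total.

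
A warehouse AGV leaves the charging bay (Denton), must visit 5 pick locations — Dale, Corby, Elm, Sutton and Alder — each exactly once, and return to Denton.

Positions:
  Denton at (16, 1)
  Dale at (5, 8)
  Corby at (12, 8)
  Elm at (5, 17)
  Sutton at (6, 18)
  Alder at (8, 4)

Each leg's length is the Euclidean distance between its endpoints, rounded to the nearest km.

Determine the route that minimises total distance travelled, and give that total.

Shortest round trip = 44 km.

Denton-Dale-Corby-Elm-Sutton-Alder-Denton: 13+7+11+1+14+9 = 55
Denton-Dale-Corby-Elm-Alder-Sutton-Denton: 13+7+11+13+14+20 = 78
Denton-Dale-Corby-Sutton-Elm-Alder-Denton: 13+7+12+1+13+9 = 55
Denton-Dale-Corby-Sutton-Alder-Elm-Denton: 13+7+12+14+13+19 = 78
Denton-Dale-Corby-Alder-Elm-Sutton-Denton: 13+7+6+13+1+20 = 60
Denton-Dale-Corby-Alder-Sutton-Elm-Denton: 13+7+6+14+1+19 = 60
Denton-Dale-Elm-Corby-Sutton-Alder-Denton: 13+9+11+12+14+9 = 68
Denton-Dale-Elm-Corby-Alder-Sutton-Denton: 13+9+11+6+14+20 = 73
Denton-Dale-Elm-Sutton-Corby-Alder-Denton: 13+9+1+12+6+9 = 50
Denton-Dale-Elm-Sutton-Alder-Corby-Denton: 13+9+1+14+6+8 = 51
Denton-Dale-Elm-Alder-Corby-Sutton-Denton: 13+9+13+6+12+20 = 73
Denton-Dale-Elm-Alder-Sutton-Corby-Denton: 13+9+13+14+12+8 = 69
Denton-Dale-Sutton-Corby-Elm-Alder-Denton: 13+10+12+11+13+9 = 68
Denton-Dale-Sutton-Corby-Alder-Elm-Denton: 13+10+12+6+13+19 = 73
… (46 more)
Denton-Corby-Elm-Sutton-Dale-Alder-Denton: 8+11+1+10+5+9 = 44  ← best
The minimum is 44.
One optimal route: Denton → Corby → Elm → Sutton → Dale → Alder → Denton (or its reverse).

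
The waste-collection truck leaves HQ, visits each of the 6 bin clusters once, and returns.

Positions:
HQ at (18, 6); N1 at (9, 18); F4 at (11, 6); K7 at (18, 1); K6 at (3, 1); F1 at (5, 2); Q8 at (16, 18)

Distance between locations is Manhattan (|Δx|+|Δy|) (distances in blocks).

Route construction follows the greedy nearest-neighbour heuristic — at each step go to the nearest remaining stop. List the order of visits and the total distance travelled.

At HQ the remaining stops are K7 5, F4 7, Q8 14, F1 17, K6 20, N1 21; go to K7.
At K7 the remaining stops are F4 12, F1 14, K6 15, Q8 19, N1 26; go to F4.
At F4 the remaining stops are F1 10, K6 13, N1 14, Q8 17; go to F1.
At F1 the remaining stops are K6 3, N1 20, Q8 27; go to K6.
At K6 the remaining stops are N1 23, Q8 30; go to N1.
At N1 the remaining stops are Q8 7; go to Q8.
Return Q8→HQ: 14.
Total = 5 + 12 + 10 + 3 + 23 + 7 + 14 = 74.

Total distance 74 blocks via the nearest-neighbour route HQ → K7 → F4 → F1 → K6 → N1 → Q8 → HQ.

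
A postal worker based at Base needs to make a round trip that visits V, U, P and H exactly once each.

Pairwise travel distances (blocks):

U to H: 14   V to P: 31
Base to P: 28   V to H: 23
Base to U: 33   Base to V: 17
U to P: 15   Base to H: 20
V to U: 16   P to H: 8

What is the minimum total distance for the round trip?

Base - V - U - P - H - Base: 17+16+15+8+20 = 76
Base - V - U - H - P - Base: 17+16+14+8+28 = 83
Base - V - P - U - H - Base: 17+31+15+14+20 = 97
Base - V - P - H - U - Base: 17+31+8+14+33 = 103
Base - V - H - U - P - Base: 17+23+14+15+28 = 97
Base - V - H - P - U - Base: 17+23+8+15+33 = 96
Base - U - V - P - H - Base: 33+16+31+8+20 = 108
Base - U - V - H - P - Base: 33+16+23+8+28 = 108
Base - U - P - V - H - Base: 33+15+31+23+20 = 122
Base - U - H - V - P - Base: 33+14+23+31+28 = 129
Base - P - V - U - H - Base: 28+31+16+14+20 = 109
Base - P - U - V - H - Base: 28+15+16+23+20 = 102
The minimum is 76.
One optimal route: Base → V → U → P → H → Base (or its reverse).

Minimum total distance: 76 blocks.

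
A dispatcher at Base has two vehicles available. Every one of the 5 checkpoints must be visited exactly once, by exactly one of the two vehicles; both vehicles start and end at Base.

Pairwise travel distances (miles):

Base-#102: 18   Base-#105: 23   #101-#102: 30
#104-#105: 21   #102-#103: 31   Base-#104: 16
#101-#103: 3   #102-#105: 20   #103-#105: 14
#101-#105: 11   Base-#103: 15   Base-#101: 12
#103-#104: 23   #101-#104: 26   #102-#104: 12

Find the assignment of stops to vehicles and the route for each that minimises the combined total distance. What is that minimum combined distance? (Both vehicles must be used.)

Minimum combined distance: 98 miles.

Try each way of splitting the stops between the two vehicles (each non-empty) and, for each split, find the best tour for each vehicle:
  {#101} + {#102, #103, #104, #105}: 24 + 77 = 101
  {#102} + {#101, #103, #104, #105}: 36 + 66 = 102
  {#101, #102} + {#103, #104, #105}: 60 + 66 = 126
  {#103} + {#101, #102, #104, #105}: 30 + 71 = 101
  {#101, #103} + {#102, #104, #105}: 30 + 71 = 101
  {#102, #103} + {#101, #104, #105}: 64 + 60 = 124
  … (15 splits in total)
  {#102, #104} + {#101, #103, #105}: 46 + 52 = 98  ← best
Best: vehicle 1 Base → #102 → #104 → Base = 46; vehicle 2 Base → #101 → #103 → #105 → Base = 52; combined 98.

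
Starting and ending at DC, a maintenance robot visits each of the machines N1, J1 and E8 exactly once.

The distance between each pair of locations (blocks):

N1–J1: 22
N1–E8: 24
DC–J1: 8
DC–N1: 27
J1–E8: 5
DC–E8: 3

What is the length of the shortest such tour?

Minimum total distance: 57 blocks.

DC-N1-J1-E8-DC: 27+22+5+3 = 57
DC-N1-E8-J1-DC: 27+24+5+8 = 64
DC-J1-N1-E8-DC: 8+22+24+3 = 57
The minimum is 57.
One optimal route: DC → N1 → J1 → E8 → DC (or its reverse).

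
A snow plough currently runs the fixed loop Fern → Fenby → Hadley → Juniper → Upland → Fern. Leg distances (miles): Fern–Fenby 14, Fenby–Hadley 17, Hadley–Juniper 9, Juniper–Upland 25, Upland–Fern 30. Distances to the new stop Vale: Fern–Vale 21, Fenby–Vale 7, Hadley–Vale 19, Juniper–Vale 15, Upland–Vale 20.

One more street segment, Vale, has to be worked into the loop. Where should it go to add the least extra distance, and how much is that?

Minimum extra distance: 9 miles, inserting Vale between Fenby and Hadley.

Insertion cost between consecutive stops i–j is d(i,Vale) + d(Vale,j) − d(i,j):
  between Fern and Fenby: 21 + 7 − 14 = 14
  between Fenby and Hadley: 7 + 19 − 17 = 9
  between Hadley and Juniper: 19 + 15 − 9 = 25
  between Juniper and Upland: 15 + 20 − 25 = 10
  between Upland and Fern: 20 + 21 − 30 = 11
Cheapest insertion is between Fenby and Hadley, adding 9.
New total = 95 + 9 = 104.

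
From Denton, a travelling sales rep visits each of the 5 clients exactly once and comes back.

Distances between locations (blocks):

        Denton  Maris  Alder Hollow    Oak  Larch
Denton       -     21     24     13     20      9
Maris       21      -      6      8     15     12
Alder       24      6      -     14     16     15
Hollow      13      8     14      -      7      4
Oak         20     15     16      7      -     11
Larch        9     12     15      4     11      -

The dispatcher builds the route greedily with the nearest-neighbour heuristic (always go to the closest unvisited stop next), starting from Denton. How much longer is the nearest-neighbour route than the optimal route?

Denton: Larch=9, Hollow=13, Oak=20, Maris=21, Alder=24 ⇒ Larch
Larch: Hollow=4, Oak=11, Maris=12, Alder=15 ⇒ Hollow
Hollow: Oak=7, Maris=8, Alder=14 ⇒ Oak
Oak: Maris=15, Alder=16 ⇒ Maris
Maris: Alder=6 ⇒ Alder
NN route Denton → Larch → Hollow → Oak → Maris → Alder → Denton costs 65.
Optimal: Denton → Maris → Alder → Oak → Hollow → Larch → Denton costs 63 (by enumerating all 60 distinct tours).
Excess = 65 − 63 = 2.

The nearest-neighbour route is 2 blocks longer than optimal.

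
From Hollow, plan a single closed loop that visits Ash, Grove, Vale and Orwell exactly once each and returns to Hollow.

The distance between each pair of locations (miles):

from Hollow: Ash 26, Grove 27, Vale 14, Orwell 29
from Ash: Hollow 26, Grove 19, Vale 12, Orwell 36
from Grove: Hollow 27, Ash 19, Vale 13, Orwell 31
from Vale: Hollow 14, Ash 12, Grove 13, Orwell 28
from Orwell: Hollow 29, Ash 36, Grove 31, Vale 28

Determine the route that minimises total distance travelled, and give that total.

Hollow - Ash - Grove - Vale - Orwell - Hollow: 26+19+13+28+29 = 115
Hollow - Ash - Grove - Orwell - Vale - Hollow: 26+19+31+28+14 = 118
Hollow - Ash - Vale - Grove - Orwell - Hollow: 26+12+13+31+29 = 111
Hollow - Ash - Vale - Orwell - Grove - Hollow: 26+12+28+31+27 = 124
Hollow - Ash - Orwell - Grove - Vale - Hollow: 26+36+31+13+14 = 120
Hollow - Ash - Orwell - Vale - Grove - Hollow: 26+36+28+13+27 = 130
Hollow - Grove - Ash - Vale - Orwell - Hollow: 27+19+12+28+29 = 115
Hollow - Grove - Ash - Orwell - Vale - Hollow: 27+19+36+28+14 = 124
Hollow - Grove - Vale - Ash - Orwell - Hollow: 27+13+12+36+29 = 117
Hollow - Grove - Orwell - Ash - Vale - Hollow: 27+31+36+12+14 = 120
Hollow - Vale - Ash - Grove - Orwell - Hollow: 14+12+19+31+29 = 105
Hollow - Vale - Grove - Ash - Orwell - Hollow: 14+13+19+36+29 = 111
The minimum is 105.
One optimal route: Hollow → Vale → Ash → Grove → Orwell → Hollow (or its reverse).

Shortest round trip = 105 miles.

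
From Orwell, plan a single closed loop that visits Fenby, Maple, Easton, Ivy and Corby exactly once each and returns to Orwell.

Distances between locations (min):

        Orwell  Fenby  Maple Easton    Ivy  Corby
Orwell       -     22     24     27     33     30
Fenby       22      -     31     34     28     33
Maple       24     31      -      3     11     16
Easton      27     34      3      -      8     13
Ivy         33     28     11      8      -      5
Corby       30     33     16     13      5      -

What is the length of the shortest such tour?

95 min — the shortest possible round trip.

Orwell-Fenby-Maple-Easton-Ivy-Corby-Orwell: 22+31+3+8+5+30 = 99
Orwell-Fenby-Maple-Easton-Corby-Ivy-Orwell: 22+31+3+13+5+33 = 107
Orwell-Fenby-Maple-Ivy-Easton-Corby-Orwell: 22+31+11+8+13+30 = 115
Orwell-Fenby-Maple-Ivy-Corby-Easton-Orwell: 22+31+11+5+13+27 = 109
Orwell-Fenby-Maple-Corby-Easton-Ivy-Orwell: 22+31+16+13+8+33 = 123
Orwell-Fenby-Maple-Corby-Ivy-Easton-Orwell: 22+31+16+5+8+27 = 109
Orwell-Fenby-Easton-Maple-Ivy-Corby-Orwell: 22+34+3+11+5+30 = 105
Orwell-Fenby-Easton-Maple-Corby-Ivy-Orwell: 22+34+3+16+5+33 = 113
Orwell-Fenby-Easton-Ivy-Maple-Corby-Orwell: 22+34+8+11+16+30 = 121
Orwell-Fenby-Easton-Ivy-Corby-Maple-Orwell: 22+34+8+5+16+24 = 109
Orwell-Fenby-Easton-Corby-Maple-Ivy-Orwell: 22+34+13+16+11+33 = 129
Orwell-Fenby-Easton-Corby-Ivy-Maple-Orwell: 22+34+13+5+11+24 = 109
Orwell-Fenby-Ivy-Maple-Easton-Corby-Orwell: 22+28+11+3+13+30 = 107
Orwell-Fenby-Ivy-Maple-Corby-Easton-Orwell: 22+28+11+16+13+27 = 117
… (46 more)
Orwell-Fenby-Ivy-Corby-Easton-Maple-Orwell: 22+28+5+13+3+24 = 95  ← best
The minimum is 95.
One optimal route: Orwell → Fenby → Ivy → Corby → Easton → Maple → Orwell (or its reverse).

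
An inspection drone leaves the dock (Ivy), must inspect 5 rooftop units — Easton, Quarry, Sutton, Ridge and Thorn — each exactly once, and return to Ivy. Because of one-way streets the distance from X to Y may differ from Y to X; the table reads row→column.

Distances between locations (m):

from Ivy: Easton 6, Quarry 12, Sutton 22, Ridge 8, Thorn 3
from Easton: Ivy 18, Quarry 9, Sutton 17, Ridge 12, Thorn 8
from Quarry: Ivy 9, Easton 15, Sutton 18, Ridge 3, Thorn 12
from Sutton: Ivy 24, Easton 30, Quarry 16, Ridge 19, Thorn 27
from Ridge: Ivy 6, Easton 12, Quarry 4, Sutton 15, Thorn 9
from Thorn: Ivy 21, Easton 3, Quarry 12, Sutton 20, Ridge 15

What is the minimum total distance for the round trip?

Minimum total distance: 48 m.

Ivy→Easton→Quarry→Sutton→Ridge→Thorn→Ivy: 6+9+18+19+9+21 = 82
Ivy→Easton→Quarry→Sutton→Thorn→Ridge→Ivy: 6+9+18+27+15+6 = 81
Ivy→Easton→Quarry→Ridge→Sutton→Thorn→Ivy: 6+9+3+15+27+21 = 81
Ivy→Easton→Quarry→Ridge→Thorn→Sutton→Ivy: 6+9+3+9+20+24 = 71
Ivy→Easton→Quarry→Thorn→Sutton→Ridge→Ivy: 6+9+12+20+19+6 = 72
Ivy→Easton→Quarry→Thorn→Ridge→Sutton→Ivy: 6+9+12+15+15+24 = 81
Ivy→Easton→Sutton→Quarry→Ridge→Thorn→Ivy: 6+17+16+3+9+21 = 72
Ivy→Easton→Sutton→Quarry→Thorn→Ridge→Ivy: 6+17+16+12+15+6 = 72
Ivy→Easton→Sutton→Ridge→Quarry→Thorn→Ivy: 6+17+19+4+12+21 = 79
Ivy→Easton→Sutton→Ridge→Thorn→Quarry→Ivy: 6+17+19+9+12+9 = 72
Ivy→Easton→Sutton→Thorn→Quarry→Ridge→Ivy: 6+17+27+12+3+6 = 71
Ivy→Easton→Sutton→Thorn→Ridge→Quarry→Ivy: 6+17+27+15+4+9 = 78
Ivy→Easton→Ridge→Quarry→Sutton→Thorn→Ivy: 6+12+4+18+27+21 = 88
Ivy→Easton→Ridge→Quarry→Thorn→Sutton→Ivy: 6+12+4+12+20+24 = 78
… (106 more)
Ivy→Thorn→Easton→Sutton→Quarry→Ridge→Ivy: 3+3+17+16+3+6 = 48  ← best
The minimum is 48.
One optimal route: Ivy → Thorn → Easton → Sutton → Quarry → Ridge → Ivy.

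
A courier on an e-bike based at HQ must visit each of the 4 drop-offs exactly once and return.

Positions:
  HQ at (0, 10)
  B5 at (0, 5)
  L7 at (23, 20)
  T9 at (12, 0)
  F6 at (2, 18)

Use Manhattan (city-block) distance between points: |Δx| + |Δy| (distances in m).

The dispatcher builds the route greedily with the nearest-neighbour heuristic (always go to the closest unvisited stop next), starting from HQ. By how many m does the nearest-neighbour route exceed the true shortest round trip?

10 m longer than the optimal tour.

HQ: B5=5, F6=10, T9=22, L7=33 ⇒ B5
B5: F6=15, T9=17, L7=38 ⇒ F6
F6: L7=23, T9=28 ⇒ L7
L7: T9=31 ⇒ T9
NN route HQ → B5 → F6 → L7 → T9 → HQ costs 96.
Optimal: HQ → B5 → T9 → L7 → F6 → HQ costs 86 (by enumerating all 12 distinct tours).
Excess = 96 − 86 = 10.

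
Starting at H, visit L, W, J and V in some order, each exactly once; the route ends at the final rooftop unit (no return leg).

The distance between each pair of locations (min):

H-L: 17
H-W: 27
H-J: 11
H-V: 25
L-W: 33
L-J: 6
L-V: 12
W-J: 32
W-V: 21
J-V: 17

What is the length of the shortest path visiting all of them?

Minimum one-way distance = 50 min.

There are 4! = 24 possible orderings.
H - L - W - J - V: 17+33+32+17 = 99
H - L - W - V - J: 17+33+21+17 = 88
H - L - J - W - V: 17+6+32+21 = 76
H - L - J - V - W: 17+6+17+21 = 61
H - L - V - W - J: 17+12+21+32 = 82
H - L - V - J - W: 17+12+17+32 = 78
H - W - L - J - V: 27+33+6+17 = 83
H - W - L - V - J: 27+33+12+17 = 89
H - W - J - L - V: 27+32+6+12 = 77
H - W - J - V - L: 27+32+17+12 = 88
H - W - V - L - J: 27+21+12+6 = 66
H - W - V - J - L: 27+21+17+6 = 71
H - J - L - W - V: 11+6+33+21 = 71
H - J - L - V - W: 11+6+12+21 = 50
… (10 more)
The minimum is 50.
One shortest path: H → J → L → V → W.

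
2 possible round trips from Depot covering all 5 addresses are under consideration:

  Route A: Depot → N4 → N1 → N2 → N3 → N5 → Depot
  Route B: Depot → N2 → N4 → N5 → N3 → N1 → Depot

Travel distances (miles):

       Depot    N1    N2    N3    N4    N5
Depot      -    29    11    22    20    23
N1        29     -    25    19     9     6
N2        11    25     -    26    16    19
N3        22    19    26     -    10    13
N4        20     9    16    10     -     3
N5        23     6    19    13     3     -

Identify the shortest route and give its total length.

Route A: 20 + 9 + 25 + 26 + 13 + 23 = 116
Route B: 11 + 16 + 3 + 13 + 19 + 29 = 91

Shortest is Route B, total 91 miles.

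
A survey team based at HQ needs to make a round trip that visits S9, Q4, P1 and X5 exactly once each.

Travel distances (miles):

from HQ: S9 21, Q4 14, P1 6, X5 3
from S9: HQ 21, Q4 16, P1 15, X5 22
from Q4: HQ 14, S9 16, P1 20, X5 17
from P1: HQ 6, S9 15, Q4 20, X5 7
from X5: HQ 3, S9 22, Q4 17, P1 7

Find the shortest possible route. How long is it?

55 miles — the shortest possible round trip.

HQ-S9-Q4-P1-X5-HQ: 21+16+20+7+3 = 67
HQ-S9-Q4-X5-P1-HQ: 21+16+17+7+6 = 67
HQ-S9-P1-Q4-X5-HQ: 21+15+20+17+3 = 76
HQ-S9-P1-X5-Q4-HQ: 21+15+7+17+14 = 74
HQ-S9-X5-Q4-P1-HQ: 21+22+17+20+6 = 86
HQ-S9-X5-P1-Q4-HQ: 21+22+7+20+14 = 84
HQ-Q4-S9-P1-X5-HQ: 14+16+15+7+3 = 55
HQ-Q4-S9-X5-P1-HQ: 14+16+22+7+6 = 65
HQ-Q4-P1-S9-X5-HQ: 14+20+15+22+3 = 74
HQ-Q4-X5-S9-P1-HQ: 14+17+22+15+6 = 74
HQ-P1-S9-Q4-X5-HQ: 6+15+16+17+3 = 57
HQ-P1-Q4-S9-X5-HQ: 6+20+16+22+3 = 67
The minimum is 55.
One optimal route: HQ → Q4 → S9 → P1 → X5 → HQ (or its reverse).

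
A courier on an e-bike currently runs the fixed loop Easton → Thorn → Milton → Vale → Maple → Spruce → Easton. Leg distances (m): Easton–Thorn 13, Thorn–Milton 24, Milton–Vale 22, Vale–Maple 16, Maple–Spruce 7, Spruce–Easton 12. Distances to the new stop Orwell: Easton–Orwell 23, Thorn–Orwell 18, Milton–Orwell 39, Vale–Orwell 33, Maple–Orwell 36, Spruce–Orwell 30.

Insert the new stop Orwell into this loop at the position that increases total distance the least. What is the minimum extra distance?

Adding 28 m by placing Orwell on the Easton–Thorn leg.

Insertion cost between consecutive stops i–j is d(i,Orwell) + d(Orwell,j) − d(i,j):
  between Easton and Thorn: 23 + 18 − 13 = 28
  between Thorn and Milton: 18 + 39 − 24 = 33
  between Milton and Vale: 39 + 33 − 22 = 50
  between Vale and Maple: 33 + 36 − 16 = 53
  between Maple and Spruce: 36 + 30 − 7 = 59
  between Spruce and Easton: 30 + 23 − 12 = 41
Cheapest insertion is between Easton and Thorn, adding 28.
New total = 94 + 28 = 122.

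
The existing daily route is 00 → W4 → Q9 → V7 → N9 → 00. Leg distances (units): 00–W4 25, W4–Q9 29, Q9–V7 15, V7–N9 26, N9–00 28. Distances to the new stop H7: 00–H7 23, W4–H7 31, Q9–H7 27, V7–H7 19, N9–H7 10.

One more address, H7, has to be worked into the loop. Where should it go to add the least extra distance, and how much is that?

Adding 3 by placing H7 on the V7–N9 leg.

Insertion cost between consecutive stops i–j is d(i,H7) + d(H7,j) − d(i,j):
  between 00 and W4: 23 + 31 − 25 = 29
  between W4 and Q9: 31 + 27 − 29 = 29
  between Q9 and V7: 27 + 19 − 15 = 31
  between V7 and N9: 19 + 10 − 26 = 3
  between N9 and 00: 10 + 23 − 28 = 5
Cheapest insertion is between V7 and N9, adding 3.
New total = 123 + 3 = 126.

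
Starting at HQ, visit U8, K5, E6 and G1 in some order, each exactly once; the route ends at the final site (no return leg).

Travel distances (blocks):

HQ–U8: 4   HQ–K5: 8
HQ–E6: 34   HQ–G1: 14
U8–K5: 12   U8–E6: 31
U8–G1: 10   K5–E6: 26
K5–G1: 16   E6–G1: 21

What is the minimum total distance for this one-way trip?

There are 4! = 24 possible orderings.
HQ - U8 - K5 - E6 - G1: 4+12+26+21 = 63
HQ - U8 - K5 - G1 - E6: 4+12+16+21 = 53
HQ - U8 - E6 - K5 - G1: 4+31+26+16 = 77
HQ - U8 - E6 - G1 - K5: 4+31+21+16 = 72
HQ - U8 - G1 - K5 - E6: 4+10+16+26 = 56
HQ - U8 - G1 - E6 - K5: 4+10+21+26 = 61
HQ - K5 - U8 - E6 - G1: 8+12+31+21 = 72
HQ - K5 - U8 - G1 - E6: 8+12+10+21 = 51
HQ - K5 - E6 - U8 - G1: 8+26+31+10 = 75
HQ - K5 - E6 - G1 - U8: 8+26+21+10 = 65
HQ - K5 - G1 - U8 - E6: 8+16+10+31 = 65
HQ - K5 - G1 - E6 - U8: 8+16+21+31 = 76
HQ - E6 - U8 - K5 - G1: 34+31+12+16 = 93
HQ - E6 - U8 - G1 - K5: 34+31+10+16 = 91
… (10 more)
The minimum is 51.
One shortest path: HQ → K5 → U8 → G1 → E6.

51 blocks — the minimum one-way total.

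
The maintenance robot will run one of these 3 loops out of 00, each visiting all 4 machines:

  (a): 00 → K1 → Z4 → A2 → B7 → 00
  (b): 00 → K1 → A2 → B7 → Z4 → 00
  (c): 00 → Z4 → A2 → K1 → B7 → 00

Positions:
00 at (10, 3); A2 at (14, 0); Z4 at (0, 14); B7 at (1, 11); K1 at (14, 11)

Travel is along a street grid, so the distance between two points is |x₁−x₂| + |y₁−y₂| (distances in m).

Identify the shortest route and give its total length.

72 m — (b) is the shortest.

(a): 12 + 17 + 28 + 24 + 17 = 98
(b): 12 + 11 + 24 + 4 + 21 = 72
(c): 21 + 28 + 11 + 13 + 17 = 90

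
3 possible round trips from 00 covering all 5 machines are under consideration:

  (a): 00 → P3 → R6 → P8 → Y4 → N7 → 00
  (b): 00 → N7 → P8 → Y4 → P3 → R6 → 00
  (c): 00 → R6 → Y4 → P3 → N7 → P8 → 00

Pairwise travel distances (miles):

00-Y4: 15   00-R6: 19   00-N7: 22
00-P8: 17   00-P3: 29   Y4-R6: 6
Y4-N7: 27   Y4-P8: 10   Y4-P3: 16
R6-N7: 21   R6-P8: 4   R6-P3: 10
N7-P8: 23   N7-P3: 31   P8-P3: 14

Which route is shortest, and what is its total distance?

(a): 29 + 10 + 4 + 10 + 27 + 22 = 102
(b): 22 + 23 + 10 + 16 + 10 + 19 = 100
(c): 19 + 6 + 16 + 31 + 23 + 17 = 112

100 miles — (b) is the shortest.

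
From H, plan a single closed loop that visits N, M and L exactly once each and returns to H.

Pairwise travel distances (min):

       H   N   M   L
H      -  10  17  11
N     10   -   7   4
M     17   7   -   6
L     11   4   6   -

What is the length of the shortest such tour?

34 min — the shortest possible round trip.

There are 3 distinct closed tours to check (reversals are equivalent).
H→N→M→L→H: 10+7+6+11 = 34
H→N→L→M→H: 10+4+6+17 = 37
H→M→N→L→H: 17+7+4+11 = 39
The minimum is 34.
One optimal route: H → N → M → L → H (or its reverse).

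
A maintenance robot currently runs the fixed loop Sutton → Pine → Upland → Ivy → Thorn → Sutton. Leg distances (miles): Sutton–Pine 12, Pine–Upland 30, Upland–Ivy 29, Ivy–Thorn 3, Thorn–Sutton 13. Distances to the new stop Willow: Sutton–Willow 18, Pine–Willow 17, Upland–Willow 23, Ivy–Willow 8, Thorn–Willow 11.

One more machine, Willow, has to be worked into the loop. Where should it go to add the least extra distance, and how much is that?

Adding 2 miles by placing Willow on the Upland–Ivy leg.

Insertion cost between consecutive stops i–j is d(i,Willow) + d(Willow,j) − d(i,j):
  between Sutton and Pine: 18 + 17 − 12 = 23
  between Pine and Upland: 17 + 23 − 30 = 10
  between Upland and Ivy: 23 + 8 − 29 = 2
  between Ivy and Thorn: 8 + 11 − 3 = 16
  between Thorn and Sutton: 11 + 18 − 13 = 16
Cheapest insertion is between Upland and Ivy, adding 2.
New total = 87 + 2 = 89.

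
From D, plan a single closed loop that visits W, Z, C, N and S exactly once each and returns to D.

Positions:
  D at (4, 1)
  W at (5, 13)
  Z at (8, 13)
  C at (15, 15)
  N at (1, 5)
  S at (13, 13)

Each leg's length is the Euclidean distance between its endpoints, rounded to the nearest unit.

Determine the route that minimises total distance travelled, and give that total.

Minimum total distance: 42.

D → W → Z → C → N → S → D: 12+3+7+17+14+15 = 68
D → W → Z → C → S → N → D: 12+3+7+3+14+5 = 44
D → W → Z → N → C → S → D: 12+3+11+17+3+15 = 61
D → W → Z → N → S → C → D: 12+3+11+14+3+18 = 61
D → W → Z → S → C → N → D: 12+3+5+3+17+5 = 45
D → W → Z → S → N → C → D: 12+3+5+14+17+18 = 69
D → W → C → Z → N → S → D: 12+10+7+11+14+15 = 69
D → W → C → Z → S → N → D: 12+10+7+5+14+5 = 53
D → W → C → N → Z → S → D: 12+10+17+11+5+15 = 70
D → W → C → N → S → Z → D: 12+10+17+14+5+13 = 71
D → W → C → S → Z → N → D: 12+10+3+5+11+5 = 46
D → W → C → S → N → Z → D: 12+10+3+14+11+13 = 63
D → W → N → Z → C → S → D: 12+9+11+7+3+15 = 57
D → W → N → Z → S → C → D: 12+9+11+5+3+18 = 58
… (46 more)
D → N → W → Z → C → S → D: 5+9+3+7+3+15 = 42  ← best
The minimum is 42.
One optimal route: D → N → W → Z → C → S → D (or its reverse).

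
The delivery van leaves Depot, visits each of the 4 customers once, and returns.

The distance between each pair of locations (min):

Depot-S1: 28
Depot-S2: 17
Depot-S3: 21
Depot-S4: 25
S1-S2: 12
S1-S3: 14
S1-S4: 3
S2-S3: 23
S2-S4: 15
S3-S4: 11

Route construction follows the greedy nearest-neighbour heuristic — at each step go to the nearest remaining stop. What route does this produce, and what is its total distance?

64 min along Depot → S2 → S1 → S4 → S3 → Depot.

Depot → [S2:17 / S3:21 / S4:25 / S1:28] → S2 (17)
S2 → [S1:12 / S4:15 / S3:23] → S1 (12)
S1 → [S4:3 / S3:14] → S4 (3)
S4 → [S3:11] → S3 (11)
Return S3→Depot: 21.
Total = 17 + 12 + 3 + 11 + 21 = 64.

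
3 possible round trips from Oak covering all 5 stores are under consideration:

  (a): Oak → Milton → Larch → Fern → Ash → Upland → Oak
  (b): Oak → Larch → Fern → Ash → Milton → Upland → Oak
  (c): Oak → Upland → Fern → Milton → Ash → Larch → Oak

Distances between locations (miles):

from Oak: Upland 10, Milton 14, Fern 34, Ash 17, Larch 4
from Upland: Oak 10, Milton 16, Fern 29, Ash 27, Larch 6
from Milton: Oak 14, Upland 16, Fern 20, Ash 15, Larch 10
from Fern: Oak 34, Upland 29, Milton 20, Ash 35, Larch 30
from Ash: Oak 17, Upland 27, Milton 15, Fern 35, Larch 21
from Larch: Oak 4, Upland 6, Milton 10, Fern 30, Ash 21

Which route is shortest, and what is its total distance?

99 miles — (c) is the shortest.

(a): 14 + 10 + 30 + 35 + 27 + 10 = 126
(b): 4 + 30 + 35 + 15 + 16 + 10 = 110
(c): 10 + 29 + 20 + 15 + 21 + 4 = 99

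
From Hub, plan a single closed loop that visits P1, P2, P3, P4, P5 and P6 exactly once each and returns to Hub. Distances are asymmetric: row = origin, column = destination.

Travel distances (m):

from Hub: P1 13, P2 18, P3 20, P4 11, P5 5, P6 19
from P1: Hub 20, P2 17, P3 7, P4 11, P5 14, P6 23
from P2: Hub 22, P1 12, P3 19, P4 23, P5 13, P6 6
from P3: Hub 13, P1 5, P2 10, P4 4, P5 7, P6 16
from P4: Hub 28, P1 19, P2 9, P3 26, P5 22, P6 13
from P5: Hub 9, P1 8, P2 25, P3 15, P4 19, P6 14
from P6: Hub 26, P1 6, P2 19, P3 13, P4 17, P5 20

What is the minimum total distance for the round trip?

55 m — the shortest possible round trip.

Hub - P1 - P2 - P3 - P4 - P5 - P6 - Hub: 13+17+19+4+22+14+26 = 115
Hub - P1 - P2 - P3 - P4 - P6 - P5 - Hub: 13+17+19+4+13+20+9 = 95
Hub - P1 - P2 - P3 - P5 - P4 - P6 - Hub: 13+17+19+7+19+13+26 = 114
Hub - P1 - P2 - P3 - P5 - P6 - P4 - Hub: 13+17+19+7+14+17+28 = 115
Hub - P1 - P2 - P3 - P6 - P4 - P5 - Hub: 13+17+19+16+17+22+9 = 113
Hub - P1 - P2 - P3 - P6 - P5 - P4 - Hub: 13+17+19+16+20+19+28 = 132
Hub - P1 - P2 - P4 - P3 - P5 - P6 - Hub: 13+17+23+26+7+14+26 = 126
Hub - P1 - P2 - P4 - P3 - P6 - P5 - Hub: 13+17+23+26+16+20+9 = 124
… (712 more)
Hub - P4 - P2 - P6 - P1 - P3 - P5 - Hub: 11+9+6+6+7+7+9 = 55  ← best
The minimum is 55.
One optimal route: Hub → P4 → P2 → P6 → P1 → P3 → P5 → Hub.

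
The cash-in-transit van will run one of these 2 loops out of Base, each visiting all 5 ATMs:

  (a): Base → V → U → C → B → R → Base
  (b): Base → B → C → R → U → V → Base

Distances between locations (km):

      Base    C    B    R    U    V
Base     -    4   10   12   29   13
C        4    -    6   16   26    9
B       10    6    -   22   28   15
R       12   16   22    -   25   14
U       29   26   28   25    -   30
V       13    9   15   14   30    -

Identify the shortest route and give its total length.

100 km — (b) is the shortest.

(a): 13 + 30 + 26 + 6 + 22 + 12 = 109
(b): 10 + 6 + 16 + 25 + 30 + 13 = 100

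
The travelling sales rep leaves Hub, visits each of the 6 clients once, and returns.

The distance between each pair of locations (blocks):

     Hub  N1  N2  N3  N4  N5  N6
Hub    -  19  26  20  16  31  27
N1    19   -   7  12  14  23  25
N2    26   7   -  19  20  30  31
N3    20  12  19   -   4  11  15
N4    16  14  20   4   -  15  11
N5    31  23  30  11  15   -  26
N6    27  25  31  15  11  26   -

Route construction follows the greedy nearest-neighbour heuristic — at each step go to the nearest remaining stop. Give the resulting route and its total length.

119 blocks along Hub → N4 → N3 → N5 → N1 → N2 → N6 → Hub.

From Hub: distances to unvisited — N4=16, N1=19, N3=20, N2=26, N6=27, N5=31. Nearest is N4 (16).
From N4: distances to unvisited — N3=4, N6=11, N1=14, N5=15, N2=20. Nearest is N3 (4).
From N3: distances to unvisited — N5=11, N1=12, N6=15, N2=19. Nearest is N5 (11).
From N5: distances to unvisited — N1=23, N6=26, N2=30. Nearest is N1 (23).
From N1: distances to unvisited — N2=7, N6=25. Nearest is N2 (7).
From N2: distances to unvisited — N6=31. Nearest is N6 (31).
Return N6→Hub: 27.
Total = 16 + 4 + 11 + 23 + 7 + 31 + 27 = 119.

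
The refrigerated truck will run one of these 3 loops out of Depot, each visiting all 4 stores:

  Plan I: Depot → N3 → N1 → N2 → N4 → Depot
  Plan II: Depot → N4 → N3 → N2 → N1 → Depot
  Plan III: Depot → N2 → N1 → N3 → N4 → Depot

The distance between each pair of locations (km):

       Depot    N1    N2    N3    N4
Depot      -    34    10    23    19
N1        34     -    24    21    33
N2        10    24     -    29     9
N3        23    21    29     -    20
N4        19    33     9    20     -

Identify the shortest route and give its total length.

Plan I: 23 + 21 + 24 + 9 + 19 = 96
Plan II: 19 + 20 + 29 + 24 + 34 = 126
Plan III: 10 + 24 + 21 + 20 + 19 = 94

Shortest is Plan III, total 94 km.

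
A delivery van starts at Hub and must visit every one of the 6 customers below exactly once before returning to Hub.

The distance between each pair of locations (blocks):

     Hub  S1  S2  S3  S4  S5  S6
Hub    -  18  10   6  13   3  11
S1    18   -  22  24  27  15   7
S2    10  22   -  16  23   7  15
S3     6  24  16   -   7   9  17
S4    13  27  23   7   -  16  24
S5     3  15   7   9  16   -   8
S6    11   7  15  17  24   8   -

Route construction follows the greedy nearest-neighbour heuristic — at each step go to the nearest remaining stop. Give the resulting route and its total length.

Nearest-neighbour total = 76 blocks; route Hub → S5 → S2 → S6 → S1 → S3 → S4 → Hub.

At Hub the remaining stops are S5 3, S3 6, S2 10, S6 11, S4 13, S1 18; go to S5.
At S5 the remaining stops are S2 7, S6 8, S3 9, S1 15, S4 16; go to S2.
At S2 the remaining stops are S6 15, S3 16, S1 22, S4 23; go to S6.
At S6 the remaining stops are S1 7, S3 17, S4 24; go to S1.
At S1 the remaining stops are S3 24, S4 27; go to S3.
At S3 the remaining stops are S4 7; go to S4.
Return S4→Hub: 13.
Total = 3 + 7 + 15 + 7 + 24 + 7 + 13 = 76.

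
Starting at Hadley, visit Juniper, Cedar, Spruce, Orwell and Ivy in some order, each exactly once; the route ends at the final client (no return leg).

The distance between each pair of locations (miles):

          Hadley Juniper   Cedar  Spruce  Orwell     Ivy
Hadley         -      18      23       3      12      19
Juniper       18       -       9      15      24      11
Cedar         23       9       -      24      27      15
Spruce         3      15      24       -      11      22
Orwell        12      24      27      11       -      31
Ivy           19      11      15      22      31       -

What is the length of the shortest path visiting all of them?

There are 5! = 120 possible orderings.
Hadley→Juniper→Cedar→Spruce→Orwell→Ivy: 18+9+24+11+31 = 93
Hadley→Juniper→Cedar→Spruce→Ivy→Orwell: 18+9+24+22+31 = 104
Hadley→Juniper→Cedar→Orwell→Spruce→Ivy: 18+9+27+11+22 = 87
Hadley→Juniper→Cedar→Orwell→Ivy→Spruce: 18+9+27+31+22 = 107
Hadley→Juniper→Cedar→Ivy→Spruce→Orwell: 18+9+15+22+11 = 75
Hadley→Juniper→Cedar→Ivy→Orwell→Spruce: 18+9+15+31+11 = 84
Hadley→Juniper→Spruce→Cedar→Orwell→Ivy: 18+15+24+27+31 = 115
Hadley→Juniper→Spruce→Cedar→Ivy→Orwell: 18+15+24+15+31 = 103
Hadley→Juniper→Spruce→Orwell→Cedar→Ivy: 18+15+11+27+15 = 86
Hadley→Juniper→Spruce→Orwell→Ivy→Cedar: 18+15+11+31+15 = 90
Hadley→Juniper→Spruce→Ivy→Cedar→Orwell: 18+15+22+15+27 = 97
Hadley→Juniper→Spruce→Ivy→Orwell→Cedar: 18+15+22+31+27 = 113
Hadley→Juniper→Orwell→Cedar→Spruce→Ivy: 18+24+27+24+22 = 115
Hadley→Juniper→Orwell→Cedar→Ivy→Spruce: 18+24+27+15+22 = 106
… (106 more)
Hadley→Spruce→Orwell→Cedar→Juniper→Ivy: 3+11+27+9+11 = 61  ← best
The minimum is 61.
One shortest path: Hadley → Spruce → Orwell → Cedar → Juniper → Ivy.

61 miles — the minimum one-way total.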